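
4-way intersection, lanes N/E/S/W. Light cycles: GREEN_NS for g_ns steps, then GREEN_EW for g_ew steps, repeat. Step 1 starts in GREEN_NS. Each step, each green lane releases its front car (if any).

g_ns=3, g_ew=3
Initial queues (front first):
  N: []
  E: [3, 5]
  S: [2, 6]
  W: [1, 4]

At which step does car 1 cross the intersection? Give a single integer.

Step 1 [NS]: N:empty,E:wait,S:car2-GO,W:wait | queues: N=0 E=2 S=1 W=2
Step 2 [NS]: N:empty,E:wait,S:car6-GO,W:wait | queues: N=0 E=2 S=0 W=2
Step 3 [NS]: N:empty,E:wait,S:empty,W:wait | queues: N=0 E=2 S=0 W=2
Step 4 [EW]: N:wait,E:car3-GO,S:wait,W:car1-GO | queues: N=0 E=1 S=0 W=1
Step 5 [EW]: N:wait,E:car5-GO,S:wait,W:car4-GO | queues: N=0 E=0 S=0 W=0
Car 1 crosses at step 4

4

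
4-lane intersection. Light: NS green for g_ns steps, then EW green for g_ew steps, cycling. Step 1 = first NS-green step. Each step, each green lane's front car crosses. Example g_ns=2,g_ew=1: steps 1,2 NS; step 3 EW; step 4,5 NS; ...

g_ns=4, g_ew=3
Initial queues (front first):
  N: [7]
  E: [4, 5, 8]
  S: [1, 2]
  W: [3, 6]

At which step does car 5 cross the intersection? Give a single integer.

Step 1 [NS]: N:car7-GO,E:wait,S:car1-GO,W:wait | queues: N=0 E=3 S=1 W=2
Step 2 [NS]: N:empty,E:wait,S:car2-GO,W:wait | queues: N=0 E=3 S=0 W=2
Step 3 [NS]: N:empty,E:wait,S:empty,W:wait | queues: N=0 E=3 S=0 W=2
Step 4 [NS]: N:empty,E:wait,S:empty,W:wait | queues: N=0 E=3 S=0 W=2
Step 5 [EW]: N:wait,E:car4-GO,S:wait,W:car3-GO | queues: N=0 E=2 S=0 W=1
Step 6 [EW]: N:wait,E:car5-GO,S:wait,W:car6-GO | queues: N=0 E=1 S=0 W=0
Step 7 [EW]: N:wait,E:car8-GO,S:wait,W:empty | queues: N=0 E=0 S=0 W=0
Car 5 crosses at step 6

6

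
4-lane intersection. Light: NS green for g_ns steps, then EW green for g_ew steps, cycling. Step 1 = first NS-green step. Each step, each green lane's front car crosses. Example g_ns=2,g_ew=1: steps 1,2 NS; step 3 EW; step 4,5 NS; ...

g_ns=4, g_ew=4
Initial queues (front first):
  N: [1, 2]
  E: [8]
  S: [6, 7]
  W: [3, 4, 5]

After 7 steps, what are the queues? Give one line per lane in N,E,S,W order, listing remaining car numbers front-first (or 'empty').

Step 1 [NS]: N:car1-GO,E:wait,S:car6-GO,W:wait | queues: N=1 E=1 S=1 W=3
Step 2 [NS]: N:car2-GO,E:wait,S:car7-GO,W:wait | queues: N=0 E=1 S=0 W=3
Step 3 [NS]: N:empty,E:wait,S:empty,W:wait | queues: N=0 E=1 S=0 W=3
Step 4 [NS]: N:empty,E:wait,S:empty,W:wait | queues: N=0 E=1 S=0 W=3
Step 5 [EW]: N:wait,E:car8-GO,S:wait,W:car3-GO | queues: N=0 E=0 S=0 W=2
Step 6 [EW]: N:wait,E:empty,S:wait,W:car4-GO | queues: N=0 E=0 S=0 W=1
Step 7 [EW]: N:wait,E:empty,S:wait,W:car5-GO | queues: N=0 E=0 S=0 W=0

N: empty
E: empty
S: empty
W: empty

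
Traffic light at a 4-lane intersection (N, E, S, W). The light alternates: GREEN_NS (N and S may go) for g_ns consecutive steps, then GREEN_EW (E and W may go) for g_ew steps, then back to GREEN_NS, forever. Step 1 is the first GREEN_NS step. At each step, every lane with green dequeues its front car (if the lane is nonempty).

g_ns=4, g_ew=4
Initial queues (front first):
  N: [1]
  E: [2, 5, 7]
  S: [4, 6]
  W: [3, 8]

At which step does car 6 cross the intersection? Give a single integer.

Step 1 [NS]: N:car1-GO,E:wait,S:car4-GO,W:wait | queues: N=0 E=3 S=1 W=2
Step 2 [NS]: N:empty,E:wait,S:car6-GO,W:wait | queues: N=0 E=3 S=0 W=2
Step 3 [NS]: N:empty,E:wait,S:empty,W:wait | queues: N=0 E=3 S=0 W=2
Step 4 [NS]: N:empty,E:wait,S:empty,W:wait | queues: N=0 E=3 S=0 W=2
Step 5 [EW]: N:wait,E:car2-GO,S:wait,W:car3-GO | queues: N=0 E=2 S=0 W=1
Step 6 [EW]: N:wait,E:car5-GO,S:wait,W:car8-GO | queues: N=0 E=1 S=0 W=0
Step 7 [EW]: N:wait,E:car7-GO,S:wait,W:empty | queues: N=0 E=0 S=0 W=0
Car 6 crosses at step 2

2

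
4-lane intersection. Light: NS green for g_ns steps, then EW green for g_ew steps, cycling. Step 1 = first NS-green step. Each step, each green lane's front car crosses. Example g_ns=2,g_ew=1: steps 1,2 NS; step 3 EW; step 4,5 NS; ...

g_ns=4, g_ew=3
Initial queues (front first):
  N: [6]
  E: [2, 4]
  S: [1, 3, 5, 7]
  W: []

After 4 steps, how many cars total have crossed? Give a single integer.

Answer: 5

Derivation:
Step 1 [NS]: N:car6-GO,E:wait,S:car1-GO,W:wait | queues: N=0 E=2 S=3 W=0
Step 2 [NS]: N:empty,E:wait,S:car3-GO,W:wait | queues: N=0 E=2 S=2 W=0
Step 3 [NS]: N:empty,E:wait,S:car5-GO,W:wait | queues: N=0 E=2 S=1 W=0
Step 4 [NS]: N:empty,E:wait,S:car7-GO,W:wait | queues: N=0 E=2 S=0 W=0
Cars crossed by step 4: 5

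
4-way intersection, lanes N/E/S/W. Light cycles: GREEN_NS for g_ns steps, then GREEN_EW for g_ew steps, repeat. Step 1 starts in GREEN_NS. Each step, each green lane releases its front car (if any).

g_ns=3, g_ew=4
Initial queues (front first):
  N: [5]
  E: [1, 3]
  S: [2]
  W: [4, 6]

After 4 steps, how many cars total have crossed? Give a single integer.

Step 1 [NS]: N:car5-GO,E:wait,S:car2-GO,W:wait | queues: N=0 E=2 S=0 W=2
Step 2 [NS]: N:empty,E:wait,S:empty,W:wait | queues: N=0 E=2 S=0 W=2
Step 3 [NS]: N:empty,E:wait,S:empty,W:wait | queues: N=0 E=2 S=0 W=2
Step 4 [EW]: N:wait,E:car1-GO,S:wait,W:car4-GO | queues: N=0 E=1 S=0 W=1
Cars crossed by step 4: 4

Answer: 4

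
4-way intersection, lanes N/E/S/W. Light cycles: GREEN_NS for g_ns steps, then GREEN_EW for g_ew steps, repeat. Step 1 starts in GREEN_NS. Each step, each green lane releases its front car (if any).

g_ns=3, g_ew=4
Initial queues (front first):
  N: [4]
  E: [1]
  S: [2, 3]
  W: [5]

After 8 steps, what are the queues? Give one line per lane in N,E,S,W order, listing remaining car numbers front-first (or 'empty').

Step 1 [NS]: N:car4-GO,E:wait,S:car2-GO,W:wait | queues: N=0 E=1 S=1 W=1
Step 2 [NS]: N:empty,E:wait,S:car3-GO,W:wait | queues: N=0 E=1 S=0 W=1
Step 3 [NS]: N:empty,E:wait,S:empty,W:wait | queues: N=0 E=1 S=0 W=1
Step 4 [EW]: N:wait,E:car1-GO,S:wait,W:car5-GO | queues: N=0 E=0 S=0 W=0

N: empty
E: empty
S: empty
W: empty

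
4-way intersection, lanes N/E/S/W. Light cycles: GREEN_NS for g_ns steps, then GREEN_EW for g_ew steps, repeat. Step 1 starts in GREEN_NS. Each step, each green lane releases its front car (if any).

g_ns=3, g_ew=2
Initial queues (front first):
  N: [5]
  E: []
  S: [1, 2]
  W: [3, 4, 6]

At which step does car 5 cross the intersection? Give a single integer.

Step 1 [NS]: N:car5-GO,E:wait,S:car1-GO,W:wait | queues: N=0 E=0 S=1 W=3
Step 2 [NS]: N:empty,E:wait,S:car2-GO,W:wait | queues: N=0 E=0 S=0 W=3
Step 3 [NS]: N:empty,E:wait,S:empty,W:wait | queues: N=0 E=0 S=0 W=3
Step 4 [EW]: N:wait,E:empty,S:wait,W:car3-GO | queues: N=0 E=0 S=0 W=2
Step 5 [EW]: N:wait,E:empty,S:wait,W:car4-GO | queues: N=0 E=0 S=0 W=1
Step 6 [NS]: N:empty,E:wait,S:empty,W:wait | queues: N=0 E=0 S=0 W=1
Step 7 [NS]: N:empty,E:wait,S:empty,W:wait | queues: N=0 E=0 S=0 W=1
Step 8 [NS]: N:empty,E:wait,S:empty,W:wait | queues: N=0 E=0 S=0 W=1
Step 9 [EW]: N:wait,E:empty,S:wait,W:car6-GO | queues: N=0 E=0 S=0 W=0
Car 5 crosses at step 1

1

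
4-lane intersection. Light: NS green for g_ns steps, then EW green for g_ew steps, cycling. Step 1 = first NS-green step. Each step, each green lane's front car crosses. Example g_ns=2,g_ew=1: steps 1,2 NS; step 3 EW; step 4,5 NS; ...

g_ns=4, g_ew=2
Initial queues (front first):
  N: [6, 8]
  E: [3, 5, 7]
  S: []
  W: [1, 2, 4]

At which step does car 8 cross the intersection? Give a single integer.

Step 1 [NS]: N:car6-GO,E:wait,S:empty,W:wait | queues: N=1 E=3 S=0 W=3
Step 2 [NS]: N:car8-GO,E:wait,S:empty,W:wait | queues: N=0 E=3 S=0 W=3
Step 3 [NS]: N:empty,E:wait,S:empty,W:wait | queues: N=0 E=3 S=0 W=3
Step 4 [NS]: N:empty,E:wait,S:empty,W:wait | queues: N=0 E=3 S=0 W=3
Step 5 [EW]: N:wait,E:car3-GO,S:wait,W:car1-GO | queues: N=0 E=2 S=0 W=2
Step 6 [EW]: N:wait,E:car5-GO,S:wait,W:car2-GO | queues: N=0 E=1 S=0 W=1
Step 7 [NS]: N:empty,E:wait,S:empty,W:wait | queues: N=0 E=1 S=0 W=1
Step 8 [NS]: N:empty,E:wait,S:empty,W:wait | queues: N=0 E=1 S=0 W=1
Step 9 [NS]: N:empty,E:wait,S:empty,W:wait | queues: N=0 E=1 S=0 W=1
Step 10 [NS]: N:empty,E:wait,S:empty,W:wait | queues: N=0 E=1 S=0 W=1
Step 11 [EW]: N:wait,E:car7-GO,S:wait,W:car4-GO | queues: N=0 E=0 S=0 W=0
Car 8 crosses at step 2

2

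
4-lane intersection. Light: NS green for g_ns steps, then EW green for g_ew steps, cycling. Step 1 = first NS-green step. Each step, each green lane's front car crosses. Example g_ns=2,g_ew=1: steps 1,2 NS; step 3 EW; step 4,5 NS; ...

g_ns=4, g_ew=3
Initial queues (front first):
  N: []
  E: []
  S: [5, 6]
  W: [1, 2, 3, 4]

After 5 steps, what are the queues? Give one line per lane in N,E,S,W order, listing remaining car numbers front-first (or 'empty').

Step 1 [NS]: N:empty,E:wait,S:car5-GO,W:wait | queues: N=0 E=0 S=1 W=4
Step 2 [NS]: N:empty,E:wait,S:car6-GO,W:wait | queues: N=0 E=0 S=0 W=4
Step 3 [NS]: N:empty,E:wait,S:empty,W:wait | queues: N=0 E=0 S=0 W=4
Step 4 [NS]: N:empty,E:wait,S:empty,W:wait | queues: N=0 E=0 S=0 W=4
Step 5 [EW]: N:wait,E:empty,S:wait,W:car1-GO | queues: N=0 E=0 S=0 W=3

N: empty
E: empty
S: empty
W: 2 3 4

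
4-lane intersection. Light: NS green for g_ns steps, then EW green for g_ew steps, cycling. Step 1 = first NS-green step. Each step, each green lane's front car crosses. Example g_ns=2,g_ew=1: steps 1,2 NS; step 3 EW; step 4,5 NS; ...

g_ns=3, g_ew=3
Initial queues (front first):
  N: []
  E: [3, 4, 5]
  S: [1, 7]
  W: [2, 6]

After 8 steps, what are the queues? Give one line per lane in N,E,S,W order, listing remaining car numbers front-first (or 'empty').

Step 1 [NS]: N:empty,E:wait,S:car1-GO,W:wait | queues: N=0 E=3 S=1 W=2
Step 2 [NS]: N:empty,E:wait,S:car7-GO,W:wait | queues: N=0 E=3 S=0 W=2
Step 3 [NS]: N:empty,E:wait,S:empty,W:wait | queues: N=0 E=3 S=0 W=2
Step 4 [EW]: N:wait,E:car3-GO,S:wait,W:car2-GO | queues: N=0 E=2 S=0 W=1
Step 5 [EW]: N:wait,E:car4-GO,S:wait,W:car6-GO | queues: N=0 E=1 S=0 W=0
Step 6 [EW]: N:wait,E:car5-GO,S:wait,W:empty | queues: N=0 E=0 S=0 W=0

N: empty
E: empty
S: empty
W: empty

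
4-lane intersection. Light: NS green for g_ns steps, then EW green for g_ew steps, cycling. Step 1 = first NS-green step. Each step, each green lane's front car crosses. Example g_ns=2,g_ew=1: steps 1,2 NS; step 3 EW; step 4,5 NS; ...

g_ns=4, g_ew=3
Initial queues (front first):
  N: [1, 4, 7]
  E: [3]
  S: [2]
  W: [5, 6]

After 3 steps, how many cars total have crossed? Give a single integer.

Step 1 [NS]: N:car1-GO,E:wait,S:car2-GO,W:wait | queues: N=2 E=1 S=0 W=2
Step 2 [NS]: N:car4-GO,E:wait,S:empty,W:wait | queues: N=1 E=1 S=0 W=2
Step 3 [NS]: N:car7-GO,E:wait,S:empty,W:wait | queues: N=0 E=1 S=0 W=2
Cars crossed by step 3: 4

Answer: 4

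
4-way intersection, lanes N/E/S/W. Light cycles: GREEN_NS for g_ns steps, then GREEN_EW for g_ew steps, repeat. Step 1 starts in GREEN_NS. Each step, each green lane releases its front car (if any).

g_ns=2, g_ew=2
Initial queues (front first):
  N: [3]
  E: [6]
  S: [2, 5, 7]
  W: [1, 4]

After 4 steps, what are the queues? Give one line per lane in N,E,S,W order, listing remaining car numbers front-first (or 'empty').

Step 1 [NS]: N:car3-GO,E:wait,S:car2-GO,W:wait | queues: N=0 E=1 S=2 W=2
Step 2 [NS]: N:empty,E:wait,S:car5-GO,W:wait | queues: N=0 E=1 S=1 W=2
Step 3 [EW]: N:wait,E:car6-GO,S:wait,W:car1-GO | queues: N=0 E=0 S=1 W=1
Step 4 [EW]: N:wait,E:empty,S:wait,W:car4-GO | queues: N=0 E=0 S=1 W=0

N: empty
E: empty
S: 7
W: empty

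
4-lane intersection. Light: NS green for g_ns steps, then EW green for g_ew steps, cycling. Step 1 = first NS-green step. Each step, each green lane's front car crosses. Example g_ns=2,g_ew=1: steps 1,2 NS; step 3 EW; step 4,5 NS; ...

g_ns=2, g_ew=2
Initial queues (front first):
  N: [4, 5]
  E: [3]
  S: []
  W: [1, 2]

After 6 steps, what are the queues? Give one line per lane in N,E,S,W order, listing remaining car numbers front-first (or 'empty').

Step 1 [NS]: N:car4-GO,E:wait,S:empty,W:wait | queues: N=1 E=1 S=0 W=2
Step 2 [NS]: N:car5-GO,E:wait,S:empty,W:wait | queues: N=0 E=1 S=0 W=2
Step 3 [EW]: N:wait,E:car3-GO,S:wait,W:car1-GO | queues: N=0 E=0 S=0 W=1
Step 4 [EW]: N:wait,E:empty,S:wait,W:car2-GO | queues: N=0 E=0 S=0 W=0

N: empty
E: empty
S: empty
W: empty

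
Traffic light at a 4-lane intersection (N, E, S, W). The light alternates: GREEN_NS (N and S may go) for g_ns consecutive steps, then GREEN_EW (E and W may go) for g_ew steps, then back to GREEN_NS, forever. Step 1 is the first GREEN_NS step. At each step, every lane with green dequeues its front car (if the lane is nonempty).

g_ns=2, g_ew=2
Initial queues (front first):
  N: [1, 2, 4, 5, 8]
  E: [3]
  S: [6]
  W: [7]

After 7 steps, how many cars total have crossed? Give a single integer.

Step 1 [NS]: N:car1-GO,E:wait,S:car6-GO,W:wait | queues: N=4 E=1 S=0 W=1
Step 2 [NS]: N:car2-GO,E:wait,S:empty,W:wait | queues: N=3 E=1 S=0 W=1
Step 3 [EW]: N:wait,E:car3-GO,S:wait,W:car7-GO | queues: N=3 E=0 S=0 W=0
Step 4 [EW]: N:wait,E:empty,S:wait,W:empty | queues: N=3 E=0 S=0 W=0
Step 5 [NS]: N:car4-GO,E:wait,S:empty,W:wait | queues: N=2 E=0 S=0 W=0
Step 6 [NS]: N:car5-GO,E:wait,S:empty,W:wait | queues: N=1 E=0 S=0 W=0
Step 7 [EW]: N:wait,E:empty,S:wait,W:empty | queues: N=1 E=0 S=0 W=0
Cars crossed by step 7: 7

Answer: 7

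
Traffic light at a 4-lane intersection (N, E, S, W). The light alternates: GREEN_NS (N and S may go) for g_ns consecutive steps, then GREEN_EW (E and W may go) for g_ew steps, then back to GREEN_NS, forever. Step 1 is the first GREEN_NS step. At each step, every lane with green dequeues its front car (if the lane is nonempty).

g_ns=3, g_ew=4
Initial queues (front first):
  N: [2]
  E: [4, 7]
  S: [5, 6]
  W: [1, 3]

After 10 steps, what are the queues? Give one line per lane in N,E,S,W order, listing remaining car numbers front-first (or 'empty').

Step 1 [NS]: N:car2-GO,E:wait,S:car5-GO,W:wait | queues: N=0 E=2 S=1 W=2
Step 2 [NS]: N:empty,E:wait,S:car6-GO,W:wait | queues: N=0 E=2 S=0 W=2
Step 3 [NS]: N:empty,E:wait,S:empty,W:wait | queues: N=0 E=2 S=0 W=2
Step 4 [EW]: N:wait,E:car4-GO,S:wait,W:car1-GO | queues: N=0 E=1 S=0 W=1
Step 5 [EW]: N:wait,E:car7-GO,S:wait,W:car3-GO | queues: N=0 E=0 S=0 W=0

N: empty
E: empty
S: empty
W: empty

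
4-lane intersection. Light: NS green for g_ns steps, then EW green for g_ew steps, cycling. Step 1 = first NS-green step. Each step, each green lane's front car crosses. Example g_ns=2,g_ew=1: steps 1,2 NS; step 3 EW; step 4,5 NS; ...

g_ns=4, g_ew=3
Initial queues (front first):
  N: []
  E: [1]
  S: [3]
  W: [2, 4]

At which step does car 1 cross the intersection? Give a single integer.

Step 1 [NS]: N:empty,E:wait,S:car3-GO,W:wait | queues: N=0 E=1 S=0 W=2
Step 2 [NS]: N:empty,E:wait,S:empty,W:wait | queues: N=0 E=1 S=0 W=2
Step 3 [NS]: N:empty,E:wait,S:empty,W:wait | queues: N=0 E=1 S=0 W=2
Step 4 [NS]: N:empty,E:wait,S:empty,W:wait | queues: N=0 E=1 S=0 W=2
Step 5 [EW]: N:wait,E:car1-GO,S:wait,W:car2-GO | queues: N=0 E=0 S=0 W=1
Step 6 [EW]: N:wait,E:empty,S:wait,W:car4-GO | queues: N=0 E=0 S=0 W=0
Car 1 crosses at step 5

5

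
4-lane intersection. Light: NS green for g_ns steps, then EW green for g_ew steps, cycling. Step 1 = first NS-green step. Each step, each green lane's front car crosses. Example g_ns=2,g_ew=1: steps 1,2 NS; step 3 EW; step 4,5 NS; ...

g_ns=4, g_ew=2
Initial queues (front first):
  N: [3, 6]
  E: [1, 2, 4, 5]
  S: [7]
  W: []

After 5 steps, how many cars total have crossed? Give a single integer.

Step 1 [NS]: N:car3-GO,E:wait,S:car7-GO,W:wait | queues: N=1 E=4 S=0 W=0
Step 2 [NS]: N:car6-GO,E:wait,S:empty,W:wait | queues: N=0 E=4 S=0 W=0
Step 3 [NS]: N:empty,E:wait,S:empty,W:wait | queues: N=0 E=4 S=0 W=0
Step 4 [NS]: N:empty,E:wait,S:empty,W:wait | queues: N=0 E=4 S=0 W=0
Step 5 [EW]: N:wait,E:car1-GO,S:wait,W:empty | queues: N=0 E=3 S=0 W=0
Cars crossed by step 5: 4

Answer: 4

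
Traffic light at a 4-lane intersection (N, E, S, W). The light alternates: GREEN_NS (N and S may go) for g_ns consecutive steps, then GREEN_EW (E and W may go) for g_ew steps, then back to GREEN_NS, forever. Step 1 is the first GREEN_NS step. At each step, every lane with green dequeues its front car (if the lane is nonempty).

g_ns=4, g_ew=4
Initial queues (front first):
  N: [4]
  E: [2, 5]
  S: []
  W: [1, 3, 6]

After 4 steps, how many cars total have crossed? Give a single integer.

Answer: 1

Derivation:
Step 1 [NS]: N:car4-GO,E:wait,S:empty,W:wait | queues: N=0 E=2 S=0 W=3
Step 2 [NS]: N:empty,E:wait,S:empty,W:wait | queues: N=0 E=2 S=0 W=3
Step 3 [NS]: N:empty,E:wait,S:empty,W:wait | queues: N=0 E=2 S=0 W=3
Step 4 [NS]: N:empty,E:wait,S:empty,W:wait | queues: N=0 E=2 S=0 W=3
Cars crossed by step 4: 1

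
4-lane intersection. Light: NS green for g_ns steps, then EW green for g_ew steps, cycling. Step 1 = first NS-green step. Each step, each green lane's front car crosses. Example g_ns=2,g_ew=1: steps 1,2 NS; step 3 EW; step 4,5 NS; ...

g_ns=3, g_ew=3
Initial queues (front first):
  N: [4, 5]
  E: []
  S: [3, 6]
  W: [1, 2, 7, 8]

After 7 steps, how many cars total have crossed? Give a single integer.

Answer: 7

Derivation:
Step 1 [NS]: N:car4-GO,E:wait,S:car3-GO,W:wait | queues: N=1 E=0 S=1 W=4
Step 2 [NS]: N:car5-GO,E:wait,S:car6-GO,W:wait | queues: N=0 E=0 S=0 W=4
Step 3 [NS]: N:empty,E:wait,S:empty,W:wait | queues: N=0 E=0 S=0 W=4
Step 4 [EW]: N:wait,E:empty,S:wait,W:car1-GO | queues: N=0 E=0 S=0 W=3
Step 5 [EW]: N:wait,E:empty,S:wait,W:car2-GO | queues: N=0 E=0 S=0 W=2
Step 6 [EW]: N:wait,E:empty,S:wait,W:car7-GO | queues: N=0 E=0 S=0 W=1
Step 7 [NS]: N:empty,E:wait,S:empty,W:wait | queues: N=0 E=0 S=0 W=1
Cars crossed by step 7: 7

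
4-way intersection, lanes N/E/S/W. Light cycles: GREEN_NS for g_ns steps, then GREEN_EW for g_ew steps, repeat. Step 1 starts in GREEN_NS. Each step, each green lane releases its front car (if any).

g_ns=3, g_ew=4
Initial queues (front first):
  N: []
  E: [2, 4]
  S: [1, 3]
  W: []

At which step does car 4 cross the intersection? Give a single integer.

Step 1 [NS]: N:empty,E:wait,S:car1-GO,W:wait | queues: N=0 E=2 S=1 W=0
Step 2 [NS]: N:empty,E:wait,S:car3-GO,W:wait | queues: N=0 E=2 S=0 W=0
Step 3 [NS]: N:empty,E:wait,S:empty,W:wait | queues: N=0 E=2 S=0 W=0
Step 4 [EW]: N:wait,E:car2-GO,S:wait,W:empty | queues: N=0 E=1 S=0 W=0
Step 5 [EW]: N:wait,E:car4-GO,S:wait,W:empty | queues: N=0 E=0 S=0 W=0
Car 4 crosses at step 5

5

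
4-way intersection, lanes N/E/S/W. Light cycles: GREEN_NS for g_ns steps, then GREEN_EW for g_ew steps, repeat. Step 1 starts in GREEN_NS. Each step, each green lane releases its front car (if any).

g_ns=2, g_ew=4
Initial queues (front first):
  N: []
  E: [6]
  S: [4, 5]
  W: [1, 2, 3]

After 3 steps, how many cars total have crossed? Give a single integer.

Step 1 [NS]: N:empty,E:wait,S:car4-GO,W:wait | queues: N=0 E=1 S=1 W=3
Step 2 [NS]: N:empty,E:wait,S:car5-GO,W:wait | queues: N=0 E=1 S=0 W=3
Step 3 [EW]: N:wait,E:car6-GO,S:wait,W:car1-GO | queues: N=0 E=0 S=0 W=2
Cars crossed by step 3: 4

Answer: 4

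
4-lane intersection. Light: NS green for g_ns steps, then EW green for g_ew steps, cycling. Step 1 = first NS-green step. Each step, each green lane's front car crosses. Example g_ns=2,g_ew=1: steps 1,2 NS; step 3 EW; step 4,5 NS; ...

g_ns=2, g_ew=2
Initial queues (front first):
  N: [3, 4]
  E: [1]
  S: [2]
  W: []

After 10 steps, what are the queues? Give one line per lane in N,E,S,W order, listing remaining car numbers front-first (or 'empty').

Step 1 [NS]: N:car3-GO,E:wait,S:car2-GO,W:wait | queues: N=1 E=1 S=0 W=0
Step 2 [NS]: N:car4-GO,E:wait,S:empty,W:wait | queues: N=0 E=1 S=0 W=0
Step 3 [EW]: N:wait,E:car1-GO,S:wait,W:empty | queues: N=0 E=0 S=0 W=0

N: empty
E: empty
S: empty
W: empty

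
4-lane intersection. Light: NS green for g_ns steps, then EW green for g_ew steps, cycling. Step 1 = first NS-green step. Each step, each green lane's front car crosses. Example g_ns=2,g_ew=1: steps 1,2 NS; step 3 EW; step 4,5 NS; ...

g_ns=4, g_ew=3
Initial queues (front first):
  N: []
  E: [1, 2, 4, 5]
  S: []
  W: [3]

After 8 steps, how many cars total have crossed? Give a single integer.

Answer: 4

Derivation:
Step 1 [NS]: N:empty,E:wait,S:empty,W:wait | queues: N=0 E=4 S=0 W=1
Step 2 [NS]: N:empty,E:wait,S:empty,W:wait | queues: N=0 E=4 S=0 W=1
Step 3 [NS]: N:empty,E:wait,S:empty,W:wait | queues: N=0 E=4 S=0 W=1
Step 4 [NS]: N:empty,E:wait,S:empty,W:wait | queues: N=0 E=4 S=0 W=1
Step 5 [EW]: N:wait,E:car1-GO,S:wait,W:car3-GO | queues: N=0 E=3 S=0 W=0
Step 6 [EW]: N:wait,E:car2-GO,S:wait,W:empty | queues: N=0 E=2 S=0 W=0
Step 7 [EW]: N:wait,E:car4-GO,S:wait,W:empty | queues: N=0 E=1 S=0 W=0
Step 8 [NS]: N:empty,E:wait,S:empty,W:wait | queues: N=0 E=1 S=0 W=0
Cars crossed by step 8: 4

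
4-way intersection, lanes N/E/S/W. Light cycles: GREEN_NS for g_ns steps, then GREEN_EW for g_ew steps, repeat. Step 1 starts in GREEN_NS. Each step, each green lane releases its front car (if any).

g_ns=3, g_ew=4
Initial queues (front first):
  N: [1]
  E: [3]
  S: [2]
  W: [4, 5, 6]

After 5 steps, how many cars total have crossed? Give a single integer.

Answer: 5

Derivation:
Step 1 [NS]: N:car1-GO,E:wait,S:car2-GO,W:wait | queues: N=0 E=1 S=0 W=3
Step 2 [NS]: N:empty,E:wait,S:empty,W:wait | queues: N=0 E=1 S=0 W=3
Step 3 [NS]: N:empty,E:wait,S:empty,W:wait | queues: N=0 E=1 S=0 W=3
Step 4 [EW]: N:wait,E:car3-GO,S:wait,W:car4-GO | queues: N=0 E=0 S=0 W=2
Step 5 [EW]: N:wait,E:empty,S:wait,W:car5-GO | queues: N=0 E=0 S=0 W=1
Cars crossed by step 5: 5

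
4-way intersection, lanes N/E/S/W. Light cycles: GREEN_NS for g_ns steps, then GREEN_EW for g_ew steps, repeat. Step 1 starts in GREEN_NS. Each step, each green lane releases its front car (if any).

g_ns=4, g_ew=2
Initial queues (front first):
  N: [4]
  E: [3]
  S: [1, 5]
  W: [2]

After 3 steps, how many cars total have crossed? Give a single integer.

Answer: 3

Derivation:
Step 1 [NS]: N:car4-GO,E:wait,S:car1-GO,W:wait | queues: N=0 E=1 S=1 W=1
Step 2 [NS]: N:empty,E:wait,S:car5-GO,W:wait | queues: N=0 E=1 S=0 W=1
Step 3 [NS]: N:empty,E:wait,S:empty,W:wait | queues: N=0 E=1 S=0 W=1
Cars crossed by step 3: 3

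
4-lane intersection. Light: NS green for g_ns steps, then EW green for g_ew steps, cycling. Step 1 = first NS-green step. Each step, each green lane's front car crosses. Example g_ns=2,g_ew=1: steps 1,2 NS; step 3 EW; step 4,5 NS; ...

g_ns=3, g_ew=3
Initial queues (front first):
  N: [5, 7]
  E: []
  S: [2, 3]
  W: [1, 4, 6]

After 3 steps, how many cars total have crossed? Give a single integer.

Answer: 4

Derivation:
Step 1 [NS]: N:car5-GO,E:wait,S:car2-GO,W:wait | queues: N=1 E=0 S=1 W=3
Step 2 [NS]: N:car7-GO,E:wait,S:car3-GO,W:wait | queues: N=0 E=0 S=0 W=3
Step 3 [NS]: N:empty,E:wait,S:empty,W:wait | queues: N=0 E=0 S=0 W=3
Cars crossed by step 3: 4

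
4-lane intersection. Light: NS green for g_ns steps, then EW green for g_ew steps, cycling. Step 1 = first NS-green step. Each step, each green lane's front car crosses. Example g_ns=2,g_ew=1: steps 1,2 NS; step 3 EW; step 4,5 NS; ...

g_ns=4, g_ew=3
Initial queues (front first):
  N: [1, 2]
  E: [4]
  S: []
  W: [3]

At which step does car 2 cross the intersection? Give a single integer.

Step 1 [NS]: N:car1-GO,E:wait,S:empty,W:wait | queues: N=1 E=1 S=0 W=1
Step 2 [NS]: N:car2-GO,E:wait,S:empty,W:wait | queues: N=0 E=1 S=0 W=1
Step 3 [NS]: N:empty,E:wait,S:empty,W:wait | queues: N=0 E=1 S=0 W=1
Step 4 [NS]: N:empty,E:wait,S:empty,W:wait | queues: N=0 E=1 S=0 W=1
Step 5 [EW]: N:wait,E:car4-GO,S:wait,W:car3-GO | queues: N=0 E=0 S=0 W=0
Car 2 crosses at step 2

2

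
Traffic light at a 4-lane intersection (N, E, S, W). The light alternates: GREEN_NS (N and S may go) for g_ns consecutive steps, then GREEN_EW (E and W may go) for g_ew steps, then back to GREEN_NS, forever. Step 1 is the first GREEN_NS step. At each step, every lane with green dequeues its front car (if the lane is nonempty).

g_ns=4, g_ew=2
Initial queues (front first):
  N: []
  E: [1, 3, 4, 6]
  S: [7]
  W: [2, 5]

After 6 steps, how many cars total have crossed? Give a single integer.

Step 1 [NS]: N:empty,E:wait,S:car7-GO,W:wait | queues: N=0 E=4 S=0 W=2
Step 2 [NS]: N:empty,E:wait,S:empty,W:wait | queues: N=0 E=4 S=0 W=2
Step 3 [NS]: N:empty,E:wait,S:empty,W:wait | queues: N=0 E=4 S=0 W=2
Step 4 [NS]: N:empty,E:wait,S:empty,W:wait | queues: N=0 E=4 S=0 W=2
Step 5 [EW]: N:wait,E:car1-GO,S:wait,W:car2-GO | queues: N=0 E=3 S=0 W=1
Step 6 [EW]: N:wait,E:car3-GO,S:wait,W:car5-GO | queues: N=0 E=2 S=0 W=0
Cars crossed by step 6: 5

Answer: 5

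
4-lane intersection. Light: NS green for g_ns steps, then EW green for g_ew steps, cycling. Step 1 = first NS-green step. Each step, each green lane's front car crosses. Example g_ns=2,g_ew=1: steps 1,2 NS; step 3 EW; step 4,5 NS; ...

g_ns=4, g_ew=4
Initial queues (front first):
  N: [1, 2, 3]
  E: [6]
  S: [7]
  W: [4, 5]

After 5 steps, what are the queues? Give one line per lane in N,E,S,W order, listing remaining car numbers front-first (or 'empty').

Step 1 [NS]: N:car1-GO,E:wait,S:car7-GO,W:wait | queues: N=2 E=1 S=0 W=2
Step 2 [NS]: N:car2-GO,E:wait,S:empty,W:wait | queues: N=1 E=1 S=0 W=2
Step 3 [NS]: N:car3-GO,E:wait,S:empty,W:wait | queues: N=0 E=1 S=0 W=2
Step 4 [NS]: N:empty,E:wait,S:empty,W:wait | queues: N=0 E=1 S=0 W=2
Step 5 [EW]: N:wait,E:car6-GO,S:wait,W:car4-GO | queues: N=0 E=0 S=0 W=1

N: empty
E: empty
S: empty
W: 5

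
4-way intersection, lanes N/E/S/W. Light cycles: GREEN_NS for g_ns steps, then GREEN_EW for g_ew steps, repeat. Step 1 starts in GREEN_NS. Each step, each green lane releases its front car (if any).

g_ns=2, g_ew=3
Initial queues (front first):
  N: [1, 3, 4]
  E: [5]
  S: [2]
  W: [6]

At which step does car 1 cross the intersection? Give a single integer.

Step 1 [NS]: N:car1-GO,E:wait,S:car2-GO,W:wait | queues: N=2 E=1 S=0 W=1
Step 2 [NS]: N:car3-GO,E:wait,S:empty,W:wait | queues: N=1 E=1 S=0 W=1
Step 3 [EW]: N:wait,E:car5-GO,S:wait,W:car6-GO | queues: N=1 E=0 S=0 W=0
Step 4 [EW]: N:wait,E:empty,S:wait,W:empty | queues: N=1 E=0 S=0 W=0
Step 5 [EW]: N:wait,E:empty,S:wait,W:empty | queues: N=1 E=0 S=0 W=0
Step 6 [NS]: N:car4-GO,E:wait,S:empty,W:wait | queues: N=0 E=0 S=0 W=0
Car 1 crosses at step 1

1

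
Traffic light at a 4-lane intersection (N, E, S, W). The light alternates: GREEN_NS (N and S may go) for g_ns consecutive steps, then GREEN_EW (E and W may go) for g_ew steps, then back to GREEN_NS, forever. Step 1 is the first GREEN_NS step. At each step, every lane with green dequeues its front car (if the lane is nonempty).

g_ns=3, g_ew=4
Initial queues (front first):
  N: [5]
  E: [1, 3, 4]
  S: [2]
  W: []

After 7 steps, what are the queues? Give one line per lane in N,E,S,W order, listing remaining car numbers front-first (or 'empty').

Step 1 [NS]: N:car5-GO,E:wait,S:car2-GO,W:wait | queues: N=0 E=3 S=0 W=0
Step 2 [NS]: N:empty,E:wait,S:empty,W:wait | queues: N=0 E=3 S=0 W=0
Step 3 [NS]: N:empty,E:wait,S:empty,W:wait | queues: N=0 E=3 S=0 W=0
Step 4 [EW]: N:wait,E:car1-GO,S:wait,W:empty | queues: N=0 E=2 S=0 W=0
Step 5 [EW]: N:wait,E:car3-GO,S:wait,W:empty | queues: N=0 E=1 S=0 W=0
Step 6 [EW]: N:wait,E:car4-GO,S:wait,W:empty | queues: N=0 E=0 S=0 W=0

N: empty
E: empty
S: empty
W: empty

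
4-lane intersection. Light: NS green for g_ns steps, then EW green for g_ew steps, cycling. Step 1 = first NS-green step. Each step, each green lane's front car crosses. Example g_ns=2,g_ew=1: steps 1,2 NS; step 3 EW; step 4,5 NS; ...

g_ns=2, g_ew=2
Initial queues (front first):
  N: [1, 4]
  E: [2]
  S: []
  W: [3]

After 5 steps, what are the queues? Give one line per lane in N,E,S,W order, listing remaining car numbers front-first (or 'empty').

Step 1 [NS]: N:car1-GO,E:wait,S:empty,W:wait | queues: N=1 E=1 S=0 W=1
Step 2 [NS]: N:car4-GO,E:wait,S:empty,W:wait | queues: N=0 E=1 S=0 W=1
Step 3 [EW]: N:wait,E:car2-GO,S:wait,W:car3-GO | queues: N=0 E=0 S=0 W=0

N: empty
E: empty
S: empty
W: empty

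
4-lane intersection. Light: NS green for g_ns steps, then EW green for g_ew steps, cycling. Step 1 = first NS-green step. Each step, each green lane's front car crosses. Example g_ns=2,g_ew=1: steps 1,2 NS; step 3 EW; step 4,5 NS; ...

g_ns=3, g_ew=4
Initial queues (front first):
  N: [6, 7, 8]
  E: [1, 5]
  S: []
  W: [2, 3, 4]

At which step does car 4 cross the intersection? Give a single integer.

Step 1 [NS]: N:car6-GO,E:wait,S:empty,W:wait | queues: N=2 E=2 S=0 W=3
Step 2 [NS]: N:car7-GO,E:wait,S:empty,W:wait | queues: N=1 E=2 S=0 W=3
Step 3 [NS]: N:car8-GO,E:wait,S:empty,W:wait | queues: N=0 E=2 S=0 W=3
Step 4 [EW]: N:wait,E:car1-GO,S:wait,W:car2-GO | queues: N=0 E=1 S=0 W=2
Step 5 [EW]: N:wait,E:car5-GO,S:wait,W:car3-GO | queues: N=0 E=0 S=0 W=1
Step 6 [EW]: N:wait,E:empty,S:wait,W:car4-GO | queues: N=0 E=0 S=0 W=0
Car 4 crosses at step 6

6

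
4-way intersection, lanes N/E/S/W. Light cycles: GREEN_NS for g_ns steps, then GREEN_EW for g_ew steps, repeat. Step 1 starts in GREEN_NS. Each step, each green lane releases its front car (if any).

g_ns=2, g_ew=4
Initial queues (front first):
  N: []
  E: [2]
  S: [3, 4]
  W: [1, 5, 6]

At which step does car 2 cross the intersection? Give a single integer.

Step 1 [NS]: N:empty,E:wait,S:car3-GO,W:wait | queues: N=0 E=1 S=1 W=3
Step 2 [NS]: N:empty,E:wait,S:car4-GO,W:wait | queues: N=0 E=1 S=0 W=3
Step 3 [EW]: N:wait,E:car2-GO,S:wait,W:car1-GO | queues: N=0 E=0 S=0 W=2
Step 4 [EW]: N:wait,E:empty,S:wait,W:car5-GO | queues: N=0 E=0 S=0 W=1
Step 5 [EW]: N:wait,E:empty,S:wait,W:car6-GO | queues: N=0 E=0 S=0 W=0
Car 2 crosses at step 3

3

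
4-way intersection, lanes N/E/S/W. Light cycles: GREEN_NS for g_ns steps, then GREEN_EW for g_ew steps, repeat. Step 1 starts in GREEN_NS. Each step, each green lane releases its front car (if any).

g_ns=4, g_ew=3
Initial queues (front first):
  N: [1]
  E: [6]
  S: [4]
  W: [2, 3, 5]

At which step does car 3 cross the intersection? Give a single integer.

Step 1 [NS]: N:car1-GO,E:wait,S:car4-GO,W:wait | queues: N=0 E=1 S=0 W=3
Step 2 [NS]: N:empty,E:wait,S:empty,W:wait | queues: N=0 E=1 S=0 W=3
Step 3 [NS]: N:empty,E:wait,S:empty,W:wait | queues: N=0 E=1 S=0 W=3
Step 4 [NS]: N:empty,E:wait,S:empty,W:wait | queues: N=0 E=1 S=0 W=3
Step 5 [EW]: N:wait,E:car6-GO,S:wait,W:car2-GO | queues: N=0 E=0 S=0 W=2
Step 6 [EW]: N:wait,E:empty,S:wait,W:car3-GO | queues: N=0 E=0 S=0 W=1
Step 7 [EW]: N:wait,E:empty,S:wait,W:car5-GO | queues: N=0 E=0 S=0 W=0
Car 3 crosses at step 6

6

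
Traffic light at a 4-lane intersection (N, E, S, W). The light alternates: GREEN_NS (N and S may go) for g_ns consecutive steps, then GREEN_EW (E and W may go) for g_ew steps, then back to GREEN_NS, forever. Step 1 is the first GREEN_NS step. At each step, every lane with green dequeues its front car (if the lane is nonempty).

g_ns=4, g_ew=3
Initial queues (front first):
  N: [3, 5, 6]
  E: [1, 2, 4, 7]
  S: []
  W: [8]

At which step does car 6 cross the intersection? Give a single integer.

Step 1 [NS]: N:car3-GO,E:wait,S:empty,W:wait | queues: N=2 E=4 S=0 W=1
Step 2 [NS]: N:car5-GO,E:wait,S:empty,W:wait | queues: N=1 E=4 S=0 W=1
Step 3 [NS]: N:car6-GO,E:wait,S:empty,W:wait | queues: N=0 E=4 S=0 W=1
Step 4 [NS]: N:empty,E:wait,S:empty,W:wait | queues: N=0 E=4 S=0 W=1
Step 5 [EW]: N:wait,E:car1-GO,S:wait,W:car8-GO | queues: N=0 E=3 S=0 W=0
Step 6 [EW]: N:wait,E:car2-GO,S:wait,W:empty | queues: N=0 E=2 S=0 W=0
Step 7 [EW]: N:wait,E:car4-GO,S:wait,W:empty | queues: N=0 E=1 S=0 W=0
Step 8 [NS]: N:empty,E:wait,S:empty,W:wait | queues: N=0 E=1 S=0 W=0
Step 9 [NS]: N:empty,E:wait,S:empty,W:wait | queues: N=0 E=1 S=0 W=0
Step 10 [NS]: N:empty,E:wait,S:empty,W:wait | queues: N=0 E=1 S=0 W=0
Step 11 [NS]: N:empty,E:wait,S:empty,W:wait | queues: N=0 E=1 S=0 W=0
Step 12 [EW]: N:wait,E:car7-GO,S:wait,W:empty | queues: N=0 E=0 S=0 W=0
Car 6 crosses at step 3

3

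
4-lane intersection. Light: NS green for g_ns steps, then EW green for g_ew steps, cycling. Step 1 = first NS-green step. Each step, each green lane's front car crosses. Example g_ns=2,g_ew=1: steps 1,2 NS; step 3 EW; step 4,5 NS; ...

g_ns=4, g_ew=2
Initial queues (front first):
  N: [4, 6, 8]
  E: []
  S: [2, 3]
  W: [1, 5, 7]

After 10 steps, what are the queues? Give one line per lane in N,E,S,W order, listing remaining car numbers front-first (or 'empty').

Step 1 [NS]: N:car4-GO,E:wait,S:car2-GO,W:wait | queues: N=2 E=0 S=1 W=3
Step 2 [NS]: N:car6-GO,E:wait,S:car3-GO,W:wait | queues: N=1 E=0 S=0 W=3
Step 3 [NS]: N:car8-GO,E:wait,S:empty,W:wait | queues: N=0 E=0 S=0 W=3
Step 4 [NS]: N:empty,E:wait,S:empty,W:wait | queues: N=0 E=0 S=0 W=3
Step 5 [EW]: N:wait,E:empty,S:wait,W:car1-GO | queues: N=0 E=0 S=0 W=2
Step 6 [EW]: N:wait,E:empty,S:wait,W:car5-GO | queues: N=0 E=0 S=0 W=1
Step 7 [NS]: N:empty,E:wait,S:empty,W:wait | queues: N=0 E=0 S=0 W=1
Step 8 [NS]: N:empty,E:wait,S:empty,W:wait | queues: N=0 E=0 S=0 W=1
Step 9 [NS]: N:empty,E:wait,S:empty,W:wait | queues: N=0 E=0 S=0 W=1
Step 10 [NS]: N:empty,E:wait,S:empty,W:wait | queues: N=0 E=0 S=0 W=1

N: empty
E: empty
S: empty
W: 7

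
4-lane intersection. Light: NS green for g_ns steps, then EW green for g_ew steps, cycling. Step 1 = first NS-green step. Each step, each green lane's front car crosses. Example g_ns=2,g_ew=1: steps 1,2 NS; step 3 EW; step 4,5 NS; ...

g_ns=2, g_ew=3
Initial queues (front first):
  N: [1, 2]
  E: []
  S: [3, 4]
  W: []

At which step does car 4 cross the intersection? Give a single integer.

Step 1 [NS]: N:car1-GO,E:wait,S:car3-GO,W:wait | queues: N=1 E=0 S=1 W=0
Step 2 [NS]: N:car2-GO,E:wait,S:car4-GO,W:wait | queues: N=0 E=0 S=0 W=0
Car 4 crosses at step 2

2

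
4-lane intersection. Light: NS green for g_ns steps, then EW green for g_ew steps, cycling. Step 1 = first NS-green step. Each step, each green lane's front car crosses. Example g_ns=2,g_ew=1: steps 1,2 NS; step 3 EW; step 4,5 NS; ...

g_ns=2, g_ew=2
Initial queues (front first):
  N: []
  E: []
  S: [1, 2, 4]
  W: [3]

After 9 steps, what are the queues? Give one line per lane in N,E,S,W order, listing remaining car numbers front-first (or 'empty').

Step 1 [NS]: N:empty,E:wait,S:car1-GO,W:wait | queues: N=0 E=0 S=2 W=1
Step 2 [NS]: N:empty,E:wait,S:car2-GO,W:wait | queues: N=0 E=0 S=1 W=1
Step 3 [EW]: N:wait,E:empty,S:wait,W:car3-GO | queues: N=0 E=0 S=1 W=0
Step 4 [EW]: N:wait,E:empty,S:wait,W:empty | queues: N=0 E=0 S=1 W=0
Step 5 [NS]: N:empty,E:wait,S:car4-GO,W:wait | queues: N=0 E=0 S=0 W=0

N: empty
E: empty
S: empty
W: empty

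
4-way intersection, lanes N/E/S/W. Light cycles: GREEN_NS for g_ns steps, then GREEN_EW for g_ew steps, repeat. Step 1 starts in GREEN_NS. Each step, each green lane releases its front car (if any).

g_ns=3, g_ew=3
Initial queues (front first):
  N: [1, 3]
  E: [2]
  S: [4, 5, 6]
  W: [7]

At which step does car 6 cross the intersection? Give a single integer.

Step 1 [NS]: N:car1-GO,E:wait,S:car4-GO,W:wait | queues: N=1 E=1 S=2 W=1
Step 2 [NS]: N:car3-GO,E:wait,S:car5-GO,W:wait | queues: N=0 E=1 S=1 W=1
Step 3 [NS]: N:empty,E:wait,S:car6-GO,W:wait | queues: N=0 E=1 S=0 W=1
Step 4 [EW]: N:wait,E:car2-GO,S:wait,W:car7-GO | queues: N=0 E=0 S=0 W=0
Car 6 crosses at step 3

3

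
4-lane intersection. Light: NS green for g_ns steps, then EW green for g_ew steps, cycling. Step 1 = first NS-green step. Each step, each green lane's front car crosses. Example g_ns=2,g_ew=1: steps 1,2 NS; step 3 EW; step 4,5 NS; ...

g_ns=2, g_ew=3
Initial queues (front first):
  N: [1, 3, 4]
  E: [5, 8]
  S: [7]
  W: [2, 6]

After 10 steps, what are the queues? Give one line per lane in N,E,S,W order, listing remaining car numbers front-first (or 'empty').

Step 1 [NS]: N:car1-GO,E:wait,S:car7-GO,W:wait | queues: N=2 E=2 S=0 W=2
Step 2 [NS]: N:car3-GO,E:wait,S:empty,W:wait | queues: N=1 E=2 S=0 W=2
Step 3 [EW]: N:wait,E:car5-GO,S:wait,W:car2-GO | queues: N=1 E=1 S=0 W=1
Step 4 [EW]: N:wait,E:car8-GO,S:wait,W:car6-GO | queues: N=1 E=0 S=0 W=0
Step 5 [EW]: N:wait,E:empty,S:wait,W:empty | queues: N=1 E=0 S=0 W=0
Step 6 [NS]: N:car4-GO,E:wait,S:empty,W:wait | queues: N=0 E=0 S=0 W=0

N: empty
E: empty
S: empty
W: empty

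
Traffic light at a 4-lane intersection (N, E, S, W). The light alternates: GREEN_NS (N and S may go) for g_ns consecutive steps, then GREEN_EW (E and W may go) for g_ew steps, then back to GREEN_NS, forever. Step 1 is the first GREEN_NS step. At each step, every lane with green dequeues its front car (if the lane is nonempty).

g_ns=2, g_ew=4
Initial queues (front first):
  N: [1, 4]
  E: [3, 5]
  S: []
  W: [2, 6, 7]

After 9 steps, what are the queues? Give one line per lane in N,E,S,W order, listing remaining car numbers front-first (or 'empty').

Step 1 [NS]: N:car1-GO,E:wait,S:empty,W:wait | queues: N=1 E=2 S=0 W=3
Step 2 [NS]: N:car4-GO,E:wait,S:empty,W:wait | queues: N=0 E=2 S=0 W=3
Step 3 [EW]: N:wait,E:car3-GO,S:wait,W:car2-GO | queues: N=0 E=1 S=0 W=2
Step 4 [EW]: N:wait,E:car5-GO,S:wait,W:car6-GO | queues: N=0 E=0 S=0 W=1
Step 5 [EW]: N:wait,E:empty,S:wait,W:car7-GO | queues: N=0 E=0 S=0 W=0

N: empty
E: empty
S: empty
W: empty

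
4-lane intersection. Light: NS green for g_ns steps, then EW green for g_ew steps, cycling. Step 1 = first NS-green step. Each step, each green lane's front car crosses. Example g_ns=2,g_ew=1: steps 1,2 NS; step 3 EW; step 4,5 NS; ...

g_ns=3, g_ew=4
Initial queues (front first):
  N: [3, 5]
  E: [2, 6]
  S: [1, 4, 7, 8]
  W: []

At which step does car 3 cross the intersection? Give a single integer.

Step 1 [NS]: N:car3-GO,E:wait,S:car1-GO,W:wait | queues: N=1 E=2 S=3 W=0
Step 2 [NS]: N:car5-GO,E:wait,S:car4-GO,W:wait | queues: N=0 E=2 S=2 W=0
Step 3 [NS]: N:empty,E:wait,S:car7-GO,W:wait | queues: N=0 E=2 S=1 W=0
Step 4 [EW]: N:wait,E:car2-GO,S:wait,W:empty | queues: N=0 E=1 S=1 W=0
Step 5 [EW]: N:wait,E:car6-GO,S:wait,W:empty | queues: N=0 E=0 S=1 W=0
Step 6 [EW]: N:wait,E:empty,S:wait,W:empty | queues: N=0 E=0 S=1 W=0
Step 7 [EW]: N:wait,E:empty,S:wait,W:empty | queues: N=0 E=0 S=1 W=0
Step 8 [NS]: N:empty,E:wait,S:car8-GO,W:wait | queues: N=0 E=0 S=0 W=0
Car 3 crosses at step 1

1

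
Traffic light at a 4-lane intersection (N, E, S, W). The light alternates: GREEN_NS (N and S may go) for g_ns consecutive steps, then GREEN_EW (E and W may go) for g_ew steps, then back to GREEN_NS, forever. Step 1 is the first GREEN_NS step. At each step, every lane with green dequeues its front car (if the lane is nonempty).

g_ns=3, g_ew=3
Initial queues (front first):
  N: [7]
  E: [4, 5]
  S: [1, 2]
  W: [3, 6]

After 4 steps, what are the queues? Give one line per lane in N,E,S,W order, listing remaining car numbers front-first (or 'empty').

Step 1 [NS]: N:car7-GO,E:wait,S:car1-GO,W:wait | queues: N=0 E=2 S=1 W=2
Step 2 [NS]: N:empty,E:wait,S:car2-GO,W:wait | queues: N=0 E=2 S=0 W=2
Step 3 [NS]: N:empty,E:wait,S:empty,W:wait | queues: N=0 E=2 S=0 W=2
Step 4 [EW]: N:wait,E:car4-GO,S:wait,W:car3-GO | queues: N=0 E=1 S=0 W=1

N: empty
E: 5
S: empty
W: 6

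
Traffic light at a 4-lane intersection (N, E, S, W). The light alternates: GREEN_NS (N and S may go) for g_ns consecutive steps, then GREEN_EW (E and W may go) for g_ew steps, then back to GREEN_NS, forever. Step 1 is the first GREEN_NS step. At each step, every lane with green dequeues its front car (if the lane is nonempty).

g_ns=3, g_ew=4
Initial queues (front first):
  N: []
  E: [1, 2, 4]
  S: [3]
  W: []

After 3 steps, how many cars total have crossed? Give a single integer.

Answer: 1

Derivation:
Step 1 [NS]: N:empty,E:wait,S:car3-GO,W:wait | queues: N=0 E=3 S=0 W=0
Step 2 [NS]: N:empty,E:wait,S:empty,W:wait | queues: N=0 E=3 S=0 W=0
Step 3 [NS]: N:empty,E:wait,S:empty,W:wait | queues: N=0 E=3 S=0 W=0
Cars crossed by step 3: 1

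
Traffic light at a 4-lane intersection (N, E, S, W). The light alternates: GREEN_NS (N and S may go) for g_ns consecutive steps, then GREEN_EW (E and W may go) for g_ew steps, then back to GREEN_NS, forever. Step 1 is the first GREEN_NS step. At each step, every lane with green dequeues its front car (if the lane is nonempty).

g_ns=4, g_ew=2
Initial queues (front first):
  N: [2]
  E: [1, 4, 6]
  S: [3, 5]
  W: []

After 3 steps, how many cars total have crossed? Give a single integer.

Answer: 3

Derivation:
Step 1 [NS]: N:car2-GO,E:wait,S:car3-GO,W:wait | queues: N=0 E=3 S=1 W=0
Step 2 [NS]: N:empty,E:wait,S:car5-GO,W:wait | queues: N=0 E=3 S=0 W=0
Step 3 [NS]: N:empty,E:wait,S:empty,W:wait | queues: N=0 E=3 S=0 W=0
Cars crossed by step 3: 3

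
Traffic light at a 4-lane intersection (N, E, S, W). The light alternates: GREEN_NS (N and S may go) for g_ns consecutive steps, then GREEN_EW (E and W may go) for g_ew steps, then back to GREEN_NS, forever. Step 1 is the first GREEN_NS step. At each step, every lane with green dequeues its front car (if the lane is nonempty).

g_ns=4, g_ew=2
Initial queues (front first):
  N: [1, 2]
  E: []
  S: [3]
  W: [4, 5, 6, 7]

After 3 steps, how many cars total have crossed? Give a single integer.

Answer: 3

Derivation:
Step 1 [NS]: N:car1-GO,E:wait,S:car3-GO,W:wait | queues: N=1 E=0 S=0 W=4
Step 2 [NS]: N:car2-GO,E:wait,S:empty,W:wait | queues: N=0 E=0 S=0 W=4
Step 3 [NS]: N:empty,E:wait,S:empty,W:wait | queues: N=0 E=0 S=0 W=4
Cars crossed by step 3: 3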